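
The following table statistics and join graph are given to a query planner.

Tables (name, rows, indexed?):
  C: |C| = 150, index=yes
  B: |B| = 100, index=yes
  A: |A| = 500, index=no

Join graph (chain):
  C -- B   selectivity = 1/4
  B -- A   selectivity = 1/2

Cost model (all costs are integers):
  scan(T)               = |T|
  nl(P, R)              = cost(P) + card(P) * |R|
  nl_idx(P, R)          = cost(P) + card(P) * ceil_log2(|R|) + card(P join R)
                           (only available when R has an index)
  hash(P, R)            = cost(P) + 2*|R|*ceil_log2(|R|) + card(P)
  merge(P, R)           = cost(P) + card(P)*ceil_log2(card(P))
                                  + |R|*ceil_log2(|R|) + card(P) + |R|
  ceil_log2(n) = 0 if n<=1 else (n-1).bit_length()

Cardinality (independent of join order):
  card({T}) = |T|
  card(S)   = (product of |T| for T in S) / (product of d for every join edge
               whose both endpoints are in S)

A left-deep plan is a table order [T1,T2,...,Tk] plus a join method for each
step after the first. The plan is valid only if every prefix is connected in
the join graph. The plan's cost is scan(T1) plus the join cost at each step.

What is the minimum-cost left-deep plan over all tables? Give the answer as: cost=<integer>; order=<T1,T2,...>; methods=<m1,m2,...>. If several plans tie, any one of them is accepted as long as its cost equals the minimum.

cost=14450; order=C,B,A; methods=hash,hash

Selinger DP (subsets sized 1..n):
  {C}: scan cost=150, card=150
  {B}: scan cost=100, card=100
  {A}: scan cost=500, card=500
  {BC}: card=3750; try (B,hash)→1700, (C,merge)→2250, (B,merge)→2300, (C,hash)→2600, (C,nl_idx)→4650, (B,nl_idx)→4950 …(+2); best=1700 via (B,hash)
  {AB}: card=25000; try (B,hash)→2400, (A,merge)→5900, (B,merge)→6300, (A,hash)→9200, (B,nl_idx)→29000, (A,nl)→50100 …(+1); best=2400 via (B,hash)
  {ABC}: card=937500; try (A,hash)→14450, (C,hash)→29800, (A,merge)→55450, (C,merge)→403750, (C,nl_idx)→1139900, (A,nl)→1876700 …(+1); best=14450 via (A,hash)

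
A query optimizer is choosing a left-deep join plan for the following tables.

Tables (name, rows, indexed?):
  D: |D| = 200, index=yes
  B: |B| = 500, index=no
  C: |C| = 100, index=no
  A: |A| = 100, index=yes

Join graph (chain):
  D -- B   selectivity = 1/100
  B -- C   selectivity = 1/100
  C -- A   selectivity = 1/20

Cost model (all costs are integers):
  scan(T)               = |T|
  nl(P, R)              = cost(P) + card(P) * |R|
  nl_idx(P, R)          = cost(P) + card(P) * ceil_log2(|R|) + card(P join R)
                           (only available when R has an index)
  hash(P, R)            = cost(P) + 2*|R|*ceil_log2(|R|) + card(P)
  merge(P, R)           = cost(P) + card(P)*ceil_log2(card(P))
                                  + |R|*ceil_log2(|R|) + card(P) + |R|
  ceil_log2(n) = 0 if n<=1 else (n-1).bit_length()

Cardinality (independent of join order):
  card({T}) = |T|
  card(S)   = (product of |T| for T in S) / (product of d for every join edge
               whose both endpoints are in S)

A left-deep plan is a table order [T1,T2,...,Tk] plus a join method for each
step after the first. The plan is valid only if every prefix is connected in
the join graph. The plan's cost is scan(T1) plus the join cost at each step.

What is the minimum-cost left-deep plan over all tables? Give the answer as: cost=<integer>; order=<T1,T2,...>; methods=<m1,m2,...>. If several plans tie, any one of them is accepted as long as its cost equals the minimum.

Selinger DP (subsets sized 1..n):
  {D}: scan cost=200, card=200
  {B}: scan cost=500, card=500
  {C}: scan cost=100, card=100
  {A}: scan cost=100, card=100
  {BD}: card=1000; try (D,hash)→4200, (D,nl_idx)→5500, (B,merge)→7000, (D,merge)→7300, (B,hash)→9400, (B,nl)→100200 …(+1); best=4200 via (D,hash)
  {BC}: card=500; try (C,hash)→2400, (B,merge)→5900, (C,merge)→6300, (B,hash)→9200, (B,nl)→50100, (C,nl)→50500; best=2400 via (C,hash)
  {AC}: card=500; try (A,nl_idx)→1300, (C,hash)→1600, (A,hash)→1600, (C,merge)→1700, (A,merge)→1700, (C,nl)→10100 …(+1); best=1300 via (A,nl_idx)
  {BCD}: card=1000; try (D,hash)→6100, (C,hash)→6600, (D,nl_idx)→7400, (D,merge)→9200, (C,merge)→16000, (D,nl)→102400 …(+1); best=6100 via (D,hash)
  {ABC}: card=2500; try (A,hash)→4300, (A,merge)→8200, (A,nl_idx)→8400, (B,hash)→10800, (B,merge)→11300, (A,nl)→52400 …(+1); best=4300 via (A,hash)
  {ABCD}: card=5000; try (A,hash)→8500, (D,hash)→10000, (A,merge)→17900, (A,nl_idx)→18100, (D,nl_idx)→29300, (D,merge)→38600 …(+2); best=8500 via (A,hash)

cost=8500; order=B,C,D,A; methods=hash,hash,hash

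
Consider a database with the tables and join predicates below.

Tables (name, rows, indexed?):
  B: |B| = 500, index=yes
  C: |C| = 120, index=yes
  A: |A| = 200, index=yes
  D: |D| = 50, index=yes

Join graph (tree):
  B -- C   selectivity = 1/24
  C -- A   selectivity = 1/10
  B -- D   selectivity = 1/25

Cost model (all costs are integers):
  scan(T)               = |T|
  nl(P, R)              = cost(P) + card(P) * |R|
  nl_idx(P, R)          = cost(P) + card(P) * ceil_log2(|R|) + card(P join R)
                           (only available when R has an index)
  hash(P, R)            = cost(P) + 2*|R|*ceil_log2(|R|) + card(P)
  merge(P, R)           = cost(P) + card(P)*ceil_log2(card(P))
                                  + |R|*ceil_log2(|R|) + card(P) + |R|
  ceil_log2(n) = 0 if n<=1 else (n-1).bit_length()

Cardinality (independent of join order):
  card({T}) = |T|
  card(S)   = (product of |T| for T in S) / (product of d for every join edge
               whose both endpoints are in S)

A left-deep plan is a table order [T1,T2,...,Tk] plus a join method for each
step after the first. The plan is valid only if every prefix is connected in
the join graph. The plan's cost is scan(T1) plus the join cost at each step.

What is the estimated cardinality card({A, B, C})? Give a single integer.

50000

Tables in S: A(200), B(500), C(120)
Edges inside S: B-C(d=24), C-A(d=10)
numerator = 200 * 500 * 120 = 12000000
denominator = 24 * 10 = 240
card(S) = 12000000 / 240 = 50000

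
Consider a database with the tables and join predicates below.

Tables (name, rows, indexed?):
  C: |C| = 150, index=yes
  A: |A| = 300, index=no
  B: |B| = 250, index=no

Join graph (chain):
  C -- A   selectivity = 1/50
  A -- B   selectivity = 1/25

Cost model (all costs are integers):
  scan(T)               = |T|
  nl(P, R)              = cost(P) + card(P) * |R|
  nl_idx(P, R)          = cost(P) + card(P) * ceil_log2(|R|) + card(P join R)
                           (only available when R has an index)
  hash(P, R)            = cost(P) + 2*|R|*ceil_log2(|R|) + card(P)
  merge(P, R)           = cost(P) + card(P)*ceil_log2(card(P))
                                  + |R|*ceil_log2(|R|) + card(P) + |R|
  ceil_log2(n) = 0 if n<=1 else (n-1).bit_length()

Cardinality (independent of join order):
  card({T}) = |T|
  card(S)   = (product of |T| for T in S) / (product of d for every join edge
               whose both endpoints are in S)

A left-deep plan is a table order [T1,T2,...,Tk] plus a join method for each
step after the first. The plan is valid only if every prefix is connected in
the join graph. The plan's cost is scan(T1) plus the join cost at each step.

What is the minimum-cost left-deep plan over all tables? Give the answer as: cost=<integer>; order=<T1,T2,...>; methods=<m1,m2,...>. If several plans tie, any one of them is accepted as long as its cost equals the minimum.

cost=7900; order=A,C,B; methods=hash,hash

Selinger DP (subsets sized 1..n):
  {C}: scan cost=150, card=150
  {A}: scan cost=300, card=300
  {B}: scan cost=250, card=250
  {AC}: card=900; try (C,hash)→3000, (C,nl_idx)→3600, (A,merge)→4500, (C,merge)→4650, (A,hash)→5700, (A,nl)→45150 …(+1); best=3000 via (C,hash)
  {AB}: card=3000; try (B,hash)→4600, (A,merge)→5500, (B,merge)→5550, (A,hash)→5900, (A,nl)→75250, (B,nl)→75300; best=4600 via (B,hash)
  {ABC}: card=9000; try (B,hash)→7900, (C,hash)→10000, (B,merge)→15150, (C,nl_idx)→37600, (C,merge)→44950, (B,nl)→228000 …(+1); best=7900 via (B,hash)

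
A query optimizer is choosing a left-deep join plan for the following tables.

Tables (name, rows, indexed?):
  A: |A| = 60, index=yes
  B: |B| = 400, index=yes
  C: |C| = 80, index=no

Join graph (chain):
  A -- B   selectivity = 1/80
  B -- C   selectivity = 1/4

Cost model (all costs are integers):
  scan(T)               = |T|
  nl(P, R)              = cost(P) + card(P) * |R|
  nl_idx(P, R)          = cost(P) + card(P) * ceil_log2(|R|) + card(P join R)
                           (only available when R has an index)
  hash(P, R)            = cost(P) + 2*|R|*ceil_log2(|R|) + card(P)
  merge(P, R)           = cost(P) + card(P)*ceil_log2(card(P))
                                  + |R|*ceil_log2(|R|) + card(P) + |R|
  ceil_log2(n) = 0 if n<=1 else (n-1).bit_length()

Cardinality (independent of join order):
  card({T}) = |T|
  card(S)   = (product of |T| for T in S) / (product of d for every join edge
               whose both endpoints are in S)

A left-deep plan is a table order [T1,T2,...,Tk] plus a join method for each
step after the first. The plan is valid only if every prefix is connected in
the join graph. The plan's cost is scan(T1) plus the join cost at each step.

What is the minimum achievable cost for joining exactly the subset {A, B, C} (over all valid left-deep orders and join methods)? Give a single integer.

Selinger DP over subsets of {A,B,C}:
  {A}: scan cost=60, card=60
  {B}: scan cost=400, card=400
  {C}: scan cost=80, card=80
  {AB}: card=300; try (B,nl_idx)→900, (A,hash)→1520, (A,nl_idx)→3100, (B,merge)→4480, (A,merge)→4820, (B,hash)→7320 …(+2); best=900 via (B,nl_idx)
  {BC}: card=8000; try (C,hash)→1920, (B,merge)→4720, (C,merge)→5040, (B,hash)→7360, (B,nl_idx)→8800, (B,nl)→32080 …(+1); best=1920 via (C,hash)
  {ABC}: card=6000; try (C,hash)→2320, (C,merge)→4540, (A,hash)→10640, (C,nl)→24900, (A,nl_idx)→55920, (A,merge)→114340 …(+1); best=2320 via (C,hash)

2320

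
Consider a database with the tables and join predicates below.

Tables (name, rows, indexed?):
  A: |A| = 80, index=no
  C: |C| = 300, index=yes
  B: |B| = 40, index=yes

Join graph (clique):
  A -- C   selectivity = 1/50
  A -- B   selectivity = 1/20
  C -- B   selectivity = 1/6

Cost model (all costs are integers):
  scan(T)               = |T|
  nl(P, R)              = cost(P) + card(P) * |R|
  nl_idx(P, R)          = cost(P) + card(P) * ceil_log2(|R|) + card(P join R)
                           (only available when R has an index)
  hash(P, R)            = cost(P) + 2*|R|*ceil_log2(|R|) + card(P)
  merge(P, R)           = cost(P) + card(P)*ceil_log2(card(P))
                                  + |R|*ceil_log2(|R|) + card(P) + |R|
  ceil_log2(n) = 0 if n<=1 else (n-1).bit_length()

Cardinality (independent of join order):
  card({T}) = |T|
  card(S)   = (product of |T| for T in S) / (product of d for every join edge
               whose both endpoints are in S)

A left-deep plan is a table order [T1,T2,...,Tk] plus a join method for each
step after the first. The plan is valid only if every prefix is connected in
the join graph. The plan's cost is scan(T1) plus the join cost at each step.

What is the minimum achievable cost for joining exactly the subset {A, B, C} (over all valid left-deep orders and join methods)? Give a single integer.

2240

Selinger DP over subsets of {A,B,C}:
  {A}: scan cost=80, card=80
  {C}: scan cost=300, card=300
  {B}: scan cost=40, card=40
  {AC}: card=480; try (C,nl_idx)→1280, (A,hash)→1720, (C,merge)→3720, (A,merge)→3940, (C,hash)→5560, (C,nl)→24080 …(+1); best=1280 via (C,nl_idx)
  {AB}: card=160; try (B,hash)→640, (B,nl_idx)→720, (A,merge)→960, (B,merge)→1000, (A,hash)→1200, (A,nl)→3240 …(+1); best=640 via (B,hash)
  {BC}: card=2000; try (B,hash)→1080, (C,nl_idx)→2400, (C,merge)→3320, (B,merge)→3580, (B,nl_idx)→4100, (C,hash)→5480 …(+2); best=1080 via (B,hash)
  {ABC}: card=160; try (C,nl_idx)→2240, (B,hash)→2240, (A,hash)→4200, (B,nl_idx)→4320, (C,merge)→5080, (C,hash)→6200 …(+5); best=2240 via (C,nl_idx)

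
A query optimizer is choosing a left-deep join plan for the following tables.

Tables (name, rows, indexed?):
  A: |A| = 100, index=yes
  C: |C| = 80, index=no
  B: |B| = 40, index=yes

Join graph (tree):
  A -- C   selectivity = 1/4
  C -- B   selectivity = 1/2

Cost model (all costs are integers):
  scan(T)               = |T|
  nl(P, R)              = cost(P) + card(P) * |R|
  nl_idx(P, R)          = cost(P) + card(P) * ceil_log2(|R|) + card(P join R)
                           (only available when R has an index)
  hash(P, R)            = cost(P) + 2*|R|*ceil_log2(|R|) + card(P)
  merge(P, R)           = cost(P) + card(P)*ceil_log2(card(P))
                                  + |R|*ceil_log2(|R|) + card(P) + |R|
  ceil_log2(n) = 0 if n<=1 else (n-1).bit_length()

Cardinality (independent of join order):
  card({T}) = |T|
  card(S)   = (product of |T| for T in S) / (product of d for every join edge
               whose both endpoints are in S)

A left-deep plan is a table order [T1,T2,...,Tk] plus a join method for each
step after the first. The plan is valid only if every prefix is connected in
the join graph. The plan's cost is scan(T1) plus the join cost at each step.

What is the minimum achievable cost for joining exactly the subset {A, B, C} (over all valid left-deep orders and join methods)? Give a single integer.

Selinger DP over subsets of {A,B,C}:
  {A}: scan cost=100, card=100
  {C}: scan cost=80, card=80
  {B}: scan cost=40, card=40
  {AC}: card=2000; try (C,hash)→1320, (A,merge)→1520, (C,merge)→1540, (A,hash)→1560, (A,nl_idx)→2640, (A,nl)→8080 …(+1); best=1320 via (C,hash)
  {BC}: card=1600; try (B,hash)→640, (C,merge)→960, (B,merge)→1000, (C,hash)→1200, (B,nl_idx)→2160, (C,nl)→3240 …(+1); best=640 via (B,hash)
  {ABC}: card=40000; try (A,hash)→3640, (B,hash)→3800, (A,merge)→20640, (B,merge)→25600, (A,nl_idx)→51840, (B,nl_idx)→53320 …(+2); best=3640 via (A,hash)

3640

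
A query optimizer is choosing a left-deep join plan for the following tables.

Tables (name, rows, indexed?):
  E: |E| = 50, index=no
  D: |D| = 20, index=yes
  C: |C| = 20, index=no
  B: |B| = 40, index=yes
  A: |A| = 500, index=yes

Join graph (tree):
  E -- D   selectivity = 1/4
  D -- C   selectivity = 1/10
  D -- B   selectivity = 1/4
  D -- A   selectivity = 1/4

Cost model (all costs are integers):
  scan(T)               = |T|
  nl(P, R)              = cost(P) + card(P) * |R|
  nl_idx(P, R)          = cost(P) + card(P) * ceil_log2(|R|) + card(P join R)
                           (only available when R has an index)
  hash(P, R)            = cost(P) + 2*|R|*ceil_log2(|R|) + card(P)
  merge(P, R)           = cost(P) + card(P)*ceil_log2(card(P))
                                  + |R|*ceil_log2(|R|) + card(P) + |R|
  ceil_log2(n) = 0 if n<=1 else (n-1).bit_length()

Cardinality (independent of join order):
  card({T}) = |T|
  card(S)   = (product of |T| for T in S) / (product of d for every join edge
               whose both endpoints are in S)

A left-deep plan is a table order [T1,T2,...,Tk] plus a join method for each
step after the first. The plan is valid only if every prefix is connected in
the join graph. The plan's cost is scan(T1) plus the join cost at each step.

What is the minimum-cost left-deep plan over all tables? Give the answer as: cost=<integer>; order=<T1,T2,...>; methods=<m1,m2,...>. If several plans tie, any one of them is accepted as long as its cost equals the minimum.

cost=15680; order=B,D,C,E,A; methods=hash,hash,hash,hash

Selinger DP (subsets sized 1..n):
  {E}: scan cost=50, card=50
  {D}: scan cost=20, card=20
  {C}: scan cost=20, card=20
  {B}: scan cost=40, card=40
  {A}: scan cost=500, card=500
  {DE}: card=250; try (D,hash)→300, (E,merge)→490, (D,merge)→520, (D,nl_idx)→550, (E,hash)→640, (E,nl)→1020 …(+1); best=300 via (D,hash)
  {CD}: card=40; try (D,nl_idx)→160, (D,hash)→240, (C,hash)→240, (D,merge)→260, (C,merge)→260, (D,nl)→420 …(+1); best=160 via (D,nl_idx)
  {BD}: card=200; try (D,hash)→280, (B,nl_idx)→340, (B,merge)→420, (D,merge)→440, (D,nl_idx)→440, (B,hash)→520 …(+2); best=280 via (D,hash)
  {AD}: card=2500; try (D,hash)→1200, (A,nl_idx)→2700, (A,merge)→5140, (D,nl_idx)→5500, (D,merge)→5620, (A,hash)→9040 …(+2); best=1200 via (D,hash)
  {CDE}: card=500; try (C,hash)→750, (E,merge)→790, (E,hash)→800, (E,nl)→2160, (C,merge)→2670, (C,nl)→5300; best=750 via (C,hash)
  {BDE}: card=2500; try (B,hash)→1030, (E,hash)→1080, (E,merge)→2430, (B,merge)→2830, (B,nl_idx)→4300, (E,nl)→10280 …(+1); best=1030 via (B,hash)
  {ADE}: card=31250; try (E,hash)→4300, (A,merge)→7550, (A,hash)→9550, (A,nl_idx)→33800, (E,merge)→34050, (A,nl)→125300 …(+1); best=4300 via (E,hash)
  {BCD}: card=400; try (C,hash)→680, (B,hash)→680, (B,merge)→720, (B,nl_idx)→800, (B,nl)→1760, (C,merge)→2200 …(+1); best=680 via (C,hash)
  {ACD}: card=5000; try (C,hash)→3900, (A,merge)→5440, (A,nl_idx)→5520, (A,hash)→9200, (A,nl)→20160, (C,merge)→33820 …(+1); best=3900 via (C,hash)
  {ABD}: card=25000; try (B,hash)→4180, (A,merge)→7080, (A,hash)→9480, (A,nl_idx)→27080, (B,merge)→33980, (B,nl_idx)→41200 …(+2); best=4180 via (B,hash)
  {BCDE}: card=5000; try (E,hash)→1680, (B,hash)→1730, (C,hash)→3730, (E,merge)→5030, (B,merge)→6030, (B,nl_idx)→8750 …(+4); best=1680 via (E,hash)
  {ACDE}: card=62500; try (E,hash)→9500, (A,hash)→10250, (A,merge)→10750, (C,hash)→35750, (A,nl_idx)→67750, (E,merge)→74250 …(+4); best=9500 via (E,hash)
  {ABDE}: card=312500; try (A,hash)→12530, (E,hash)→29780, (B,hash)→36030, (A,merge)→38530, (A,nl_idx)→336030, (E,merge)→404530 …(+5); best=12530 via (A,hash)
  {ABCD}: card=50000; try (B,hash)→9380, (A,merge)→9680, (A,hash)→10080, (C,hash)→29380, (A,nl_idx)→54280, (B,merge)→74180 …(+5); best=9380 via (B,hash)
  {ABCDE}: card=625000; try (A,hash)→15680, (E,hash)→59980, (B,hash)→72480, (A,merge)→76680, (C,hash)→325230, (A,nl_idx)→671680 …(+8); best=15680 via (A,hash)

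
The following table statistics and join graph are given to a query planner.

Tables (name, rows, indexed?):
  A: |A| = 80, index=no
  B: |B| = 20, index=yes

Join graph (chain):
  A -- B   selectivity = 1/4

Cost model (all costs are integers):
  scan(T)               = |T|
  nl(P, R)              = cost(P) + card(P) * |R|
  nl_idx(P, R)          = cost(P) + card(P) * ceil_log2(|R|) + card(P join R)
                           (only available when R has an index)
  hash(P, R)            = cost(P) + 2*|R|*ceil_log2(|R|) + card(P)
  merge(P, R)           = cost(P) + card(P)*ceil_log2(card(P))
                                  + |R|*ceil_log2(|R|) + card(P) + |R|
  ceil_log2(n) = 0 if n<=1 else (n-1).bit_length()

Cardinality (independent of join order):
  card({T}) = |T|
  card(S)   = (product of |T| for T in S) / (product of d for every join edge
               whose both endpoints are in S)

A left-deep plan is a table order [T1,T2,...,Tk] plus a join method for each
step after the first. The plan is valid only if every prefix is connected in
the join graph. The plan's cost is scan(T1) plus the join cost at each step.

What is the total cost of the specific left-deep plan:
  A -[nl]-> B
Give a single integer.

1680

step 1: scan A: cost=80, card=80
step 2: join B via nl
    card(P join B) = 80*20/(4) = 400
    cost = 80 + 80*20 = 1680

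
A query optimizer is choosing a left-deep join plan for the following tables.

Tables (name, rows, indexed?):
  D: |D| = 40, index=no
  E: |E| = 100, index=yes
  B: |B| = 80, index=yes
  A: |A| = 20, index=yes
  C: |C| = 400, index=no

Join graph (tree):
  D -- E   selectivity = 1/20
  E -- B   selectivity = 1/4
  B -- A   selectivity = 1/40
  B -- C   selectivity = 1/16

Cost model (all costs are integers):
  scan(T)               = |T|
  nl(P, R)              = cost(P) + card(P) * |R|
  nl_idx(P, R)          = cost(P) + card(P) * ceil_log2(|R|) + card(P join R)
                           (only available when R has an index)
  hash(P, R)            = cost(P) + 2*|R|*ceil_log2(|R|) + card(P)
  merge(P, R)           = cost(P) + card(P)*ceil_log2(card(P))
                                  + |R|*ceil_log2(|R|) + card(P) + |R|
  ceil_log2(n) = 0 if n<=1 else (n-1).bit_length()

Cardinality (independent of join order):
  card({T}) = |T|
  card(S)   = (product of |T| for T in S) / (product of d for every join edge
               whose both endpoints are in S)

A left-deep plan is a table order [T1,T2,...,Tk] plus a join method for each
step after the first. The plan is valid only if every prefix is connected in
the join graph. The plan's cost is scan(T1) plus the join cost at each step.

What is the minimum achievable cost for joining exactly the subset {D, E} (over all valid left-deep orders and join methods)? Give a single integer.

Selinger DP over subsets of {D,E}:
  {D}: scan cost=40, card=40
  {E}: scan cost=100, card=100
  {DE}: card=200; try (E,nl_idx)→520, (D,hash)→680, (E,merge)→1120, (D,merge)→1180, (E,hash)→1480, (E,nl)→4040 …(+1); best=520 via (E,nl_idx)

520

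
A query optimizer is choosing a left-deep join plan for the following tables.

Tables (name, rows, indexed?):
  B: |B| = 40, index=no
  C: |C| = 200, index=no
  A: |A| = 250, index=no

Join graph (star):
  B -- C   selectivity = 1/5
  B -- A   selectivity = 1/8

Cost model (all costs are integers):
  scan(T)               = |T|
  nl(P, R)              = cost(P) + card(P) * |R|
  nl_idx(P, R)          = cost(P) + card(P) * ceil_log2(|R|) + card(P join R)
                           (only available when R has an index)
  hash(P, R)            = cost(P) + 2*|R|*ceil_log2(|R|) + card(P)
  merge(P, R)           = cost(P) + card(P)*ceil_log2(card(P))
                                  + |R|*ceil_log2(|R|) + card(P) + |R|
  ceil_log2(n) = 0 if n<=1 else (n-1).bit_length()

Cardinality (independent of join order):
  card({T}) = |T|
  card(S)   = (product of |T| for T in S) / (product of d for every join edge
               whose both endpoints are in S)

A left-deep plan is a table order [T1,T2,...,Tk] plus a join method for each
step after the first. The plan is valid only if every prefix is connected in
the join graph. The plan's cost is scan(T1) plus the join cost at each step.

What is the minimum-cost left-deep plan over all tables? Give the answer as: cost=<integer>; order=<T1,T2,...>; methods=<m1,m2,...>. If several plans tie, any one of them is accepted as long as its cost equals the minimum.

cost=5430; order=A,B,C; methods=hash,hash

Selinger DP (subsets sized 1..n):
  {B}: scan cost=40, card=40
  {C}: scan cost=200, card=200
  {A}: scan cost=250, card=250
  {BC}: card=1600; try (B,hash)→880, (C,merge)→2120, (B,merge)→2280, (C,hash)→3280, (C,nl)→8040, (B,nl)→8200; best=880 via (B,hash)
  {AB}: card=1250; try (B,hash)→980, (A,merge)→2570, (B,merge)→2780, (A,hash)→4080, (A,nl)→10040, (B,nl)→10250; best=980 via (B,hash)
  {ABC}: card=50000; try (C,hash)→5430, (A,hash)→6480, (C,merge)→17780, (A,merge)→22330, (C,nl)→250980, (A,nl)→400880; best=5430 via (C,hash)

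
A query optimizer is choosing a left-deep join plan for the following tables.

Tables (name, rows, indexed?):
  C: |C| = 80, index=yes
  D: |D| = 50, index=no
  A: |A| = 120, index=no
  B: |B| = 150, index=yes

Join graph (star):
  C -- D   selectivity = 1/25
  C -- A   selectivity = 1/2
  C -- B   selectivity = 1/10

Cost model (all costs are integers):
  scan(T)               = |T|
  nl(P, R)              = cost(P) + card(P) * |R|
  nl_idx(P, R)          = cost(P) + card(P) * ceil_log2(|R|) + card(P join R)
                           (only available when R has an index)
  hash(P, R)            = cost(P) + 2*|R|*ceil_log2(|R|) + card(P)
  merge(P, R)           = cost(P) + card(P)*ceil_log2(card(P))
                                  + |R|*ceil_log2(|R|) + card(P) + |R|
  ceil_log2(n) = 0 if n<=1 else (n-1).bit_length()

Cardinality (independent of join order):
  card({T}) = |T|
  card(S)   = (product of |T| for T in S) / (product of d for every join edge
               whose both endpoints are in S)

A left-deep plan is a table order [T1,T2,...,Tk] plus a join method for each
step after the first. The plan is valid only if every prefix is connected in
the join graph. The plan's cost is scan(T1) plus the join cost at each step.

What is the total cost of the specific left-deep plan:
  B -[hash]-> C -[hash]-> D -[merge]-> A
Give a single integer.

35380

step 1: scan B: cost=150, card=150
step 2: join C via hash
    card(P join C) = 150*80/(10) = 1200
    cost = 150 + 2*80*7 + 150 = 1420
step 3: join D via hash
    card(P join D) = 1200*50/(25) = 2400
    cost = 1420 + 2*50*6 + 1200 = 3220
step 4: join A via merge
    card(P join A) = 2400*120/(2) = 144000
    cost = 3220 + 2400*12 + 120*7 + 2400 + 120 = 35380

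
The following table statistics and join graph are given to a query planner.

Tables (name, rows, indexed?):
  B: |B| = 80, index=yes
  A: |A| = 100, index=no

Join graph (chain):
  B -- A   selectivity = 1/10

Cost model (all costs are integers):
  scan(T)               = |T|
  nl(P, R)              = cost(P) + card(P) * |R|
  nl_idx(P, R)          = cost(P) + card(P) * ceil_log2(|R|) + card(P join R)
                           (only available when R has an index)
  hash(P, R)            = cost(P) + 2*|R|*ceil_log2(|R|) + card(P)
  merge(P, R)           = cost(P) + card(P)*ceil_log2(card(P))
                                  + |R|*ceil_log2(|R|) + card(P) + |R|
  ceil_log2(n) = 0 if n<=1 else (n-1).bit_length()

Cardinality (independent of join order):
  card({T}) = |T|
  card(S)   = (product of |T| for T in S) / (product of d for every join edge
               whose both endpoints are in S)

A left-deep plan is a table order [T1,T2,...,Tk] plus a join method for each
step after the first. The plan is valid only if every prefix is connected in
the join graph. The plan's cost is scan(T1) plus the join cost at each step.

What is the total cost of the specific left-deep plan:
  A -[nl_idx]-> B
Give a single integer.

1600

step 1: scan A: cost=100, card=100
step 2: join B via nl_idx
    card(P join B) = 100*80/(10) = 800
    cost = 100 + 100*7 + 800 = 1600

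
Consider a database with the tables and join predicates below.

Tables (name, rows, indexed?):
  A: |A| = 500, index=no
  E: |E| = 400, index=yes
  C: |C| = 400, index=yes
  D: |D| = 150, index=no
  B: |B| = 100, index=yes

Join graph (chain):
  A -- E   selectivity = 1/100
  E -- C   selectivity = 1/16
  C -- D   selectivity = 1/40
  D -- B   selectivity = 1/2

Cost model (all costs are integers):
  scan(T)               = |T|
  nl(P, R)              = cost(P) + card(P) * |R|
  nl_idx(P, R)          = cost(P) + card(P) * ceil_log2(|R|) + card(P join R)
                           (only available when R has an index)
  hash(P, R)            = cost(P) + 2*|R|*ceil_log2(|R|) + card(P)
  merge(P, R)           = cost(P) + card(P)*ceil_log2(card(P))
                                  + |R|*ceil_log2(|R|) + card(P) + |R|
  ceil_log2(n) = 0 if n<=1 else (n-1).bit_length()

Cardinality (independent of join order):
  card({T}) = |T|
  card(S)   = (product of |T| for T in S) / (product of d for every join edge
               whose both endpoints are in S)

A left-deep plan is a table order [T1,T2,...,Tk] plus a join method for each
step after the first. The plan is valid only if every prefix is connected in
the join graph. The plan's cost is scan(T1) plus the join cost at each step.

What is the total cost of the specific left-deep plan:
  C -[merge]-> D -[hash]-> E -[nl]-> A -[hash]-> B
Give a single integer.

18953350

step 1: scan C: cost=400, card=400
step 2: join D via merge
    card(P join D) = 400*150/(40) = 1500
    cost = 400 + 400*9 + 150*8 + 400 + 150 = 5750
step 3: join E via hash
    card(P join E) = 1500*400/(16) = 37500
    cost = 5750 + 2*400*9 + 1500 = 14450
step 4: join A via nl
    card(P join A) = 37500*500/(100) = 187500
    cost = 14450 + 37500*500 = 18764450
step 5: join B via hash
    card(P join B) = 187500*100/(2) = 9375000
    cost = 18764450 + 2*100*7 + 187500 = 18953350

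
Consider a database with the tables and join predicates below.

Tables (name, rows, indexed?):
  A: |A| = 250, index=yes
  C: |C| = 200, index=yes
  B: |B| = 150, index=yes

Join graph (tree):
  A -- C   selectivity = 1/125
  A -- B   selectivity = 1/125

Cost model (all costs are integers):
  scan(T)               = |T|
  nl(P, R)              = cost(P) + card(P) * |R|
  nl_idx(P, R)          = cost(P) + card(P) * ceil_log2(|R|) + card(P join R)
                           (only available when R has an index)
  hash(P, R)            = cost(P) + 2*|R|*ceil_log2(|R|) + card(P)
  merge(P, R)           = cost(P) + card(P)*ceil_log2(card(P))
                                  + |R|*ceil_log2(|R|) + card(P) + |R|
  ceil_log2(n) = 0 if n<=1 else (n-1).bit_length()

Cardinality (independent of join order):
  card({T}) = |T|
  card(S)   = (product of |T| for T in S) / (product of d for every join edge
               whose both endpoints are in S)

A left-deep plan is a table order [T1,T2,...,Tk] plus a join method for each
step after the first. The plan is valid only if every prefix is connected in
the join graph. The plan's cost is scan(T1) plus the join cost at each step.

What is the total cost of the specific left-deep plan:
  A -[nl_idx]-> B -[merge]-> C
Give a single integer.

step 1: scan A: cost=250, card=250
step 2: join B via nl_idx
    card(P join B) = 250*150/(125) = 300
    cost = 250 + 250*8 + 300 = 2550
step 3: join C via merge
    card(P join C) = 300*200/(125) = 480
    cost = 2550 + 300*9 + 200*8 + 300 + 200 = 7350

7350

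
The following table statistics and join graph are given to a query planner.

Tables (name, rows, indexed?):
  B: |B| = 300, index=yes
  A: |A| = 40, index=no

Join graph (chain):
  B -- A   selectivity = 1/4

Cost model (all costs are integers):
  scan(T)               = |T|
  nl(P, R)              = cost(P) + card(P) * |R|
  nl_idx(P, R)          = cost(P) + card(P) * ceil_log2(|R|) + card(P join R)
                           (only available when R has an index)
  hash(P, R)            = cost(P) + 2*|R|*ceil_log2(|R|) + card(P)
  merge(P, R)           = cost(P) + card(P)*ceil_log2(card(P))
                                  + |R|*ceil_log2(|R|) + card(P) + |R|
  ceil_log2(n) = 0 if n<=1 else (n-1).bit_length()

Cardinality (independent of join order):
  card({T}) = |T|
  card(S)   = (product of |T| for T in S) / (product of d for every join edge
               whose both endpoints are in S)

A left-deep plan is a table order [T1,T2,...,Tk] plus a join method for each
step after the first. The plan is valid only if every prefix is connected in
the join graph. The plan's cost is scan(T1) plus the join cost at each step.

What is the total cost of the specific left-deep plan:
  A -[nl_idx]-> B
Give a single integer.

3400

step 1: scan A: cost=40, card=40
step 2: join B via nl_idx
    card(P join B) = 40*300/(4) = 3000
    cost = 40 + 40*9 + 3000 = 3400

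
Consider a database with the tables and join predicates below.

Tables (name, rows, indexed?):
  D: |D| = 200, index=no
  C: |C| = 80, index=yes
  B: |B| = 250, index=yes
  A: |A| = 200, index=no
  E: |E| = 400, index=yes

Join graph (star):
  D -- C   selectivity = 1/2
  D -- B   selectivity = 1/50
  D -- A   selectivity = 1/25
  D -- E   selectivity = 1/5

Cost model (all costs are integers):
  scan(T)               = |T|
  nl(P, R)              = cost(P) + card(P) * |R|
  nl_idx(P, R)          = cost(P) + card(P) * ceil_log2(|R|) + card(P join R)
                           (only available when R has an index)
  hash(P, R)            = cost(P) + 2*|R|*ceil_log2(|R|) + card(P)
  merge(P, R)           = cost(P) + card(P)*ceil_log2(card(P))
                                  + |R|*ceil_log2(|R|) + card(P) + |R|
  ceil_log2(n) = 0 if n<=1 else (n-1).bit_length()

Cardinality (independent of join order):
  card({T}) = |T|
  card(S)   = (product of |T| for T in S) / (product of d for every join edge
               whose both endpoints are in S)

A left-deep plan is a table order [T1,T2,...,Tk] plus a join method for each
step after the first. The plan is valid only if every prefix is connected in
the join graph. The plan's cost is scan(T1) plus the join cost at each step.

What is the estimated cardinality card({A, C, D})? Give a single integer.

64000

Tables in S: A(200), C(80), D(200)
Edges inside S: D-C(d=2), D-A(d=25)
numerator = 200 * 80 * 200 = 3200000
denominator = 2 * 25 = 50
card(S) = 3200000 / 50 = 64000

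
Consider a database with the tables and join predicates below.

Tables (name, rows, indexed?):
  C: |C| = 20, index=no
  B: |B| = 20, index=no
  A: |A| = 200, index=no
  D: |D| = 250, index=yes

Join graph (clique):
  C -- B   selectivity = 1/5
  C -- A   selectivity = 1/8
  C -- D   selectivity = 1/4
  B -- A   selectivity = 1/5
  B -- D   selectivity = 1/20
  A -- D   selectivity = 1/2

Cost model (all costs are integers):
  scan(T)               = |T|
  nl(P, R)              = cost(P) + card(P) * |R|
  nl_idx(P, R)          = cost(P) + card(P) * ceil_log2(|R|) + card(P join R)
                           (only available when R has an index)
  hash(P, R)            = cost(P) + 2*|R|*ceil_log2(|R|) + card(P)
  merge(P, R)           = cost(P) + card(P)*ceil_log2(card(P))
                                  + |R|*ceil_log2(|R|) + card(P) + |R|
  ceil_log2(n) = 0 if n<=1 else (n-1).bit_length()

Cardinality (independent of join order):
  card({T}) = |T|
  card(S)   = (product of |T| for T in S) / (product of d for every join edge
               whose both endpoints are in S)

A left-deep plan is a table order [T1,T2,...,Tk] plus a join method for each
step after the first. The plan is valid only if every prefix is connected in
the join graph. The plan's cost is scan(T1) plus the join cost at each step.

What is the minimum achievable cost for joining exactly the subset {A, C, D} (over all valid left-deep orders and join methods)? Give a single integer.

Selinger DP over subsets of {A,C,D}:
  {C}: scan cost=20, card=20
  {A}: scan cost=200, card=200
  {D}: scan cost=250, card=250
  {AC}: card=500; try (C,hash)→600, (A,merge)→1940, (C,merge)→2120, (A,hash)→3240, (A,nl)→4020, (C,nl)→4200; best=600 via (C,hash)
  {CD}: card=1250; try (C,hash)→700, (D,nl_idx)→1430, (D,merge)→2390, (C,merge)→2620, (D,hash)→4040, (D,nl)→5020 …(+1); best=700 via (C,hash)
  {AD}: card=25000; try (A,hash)→3700, (D,merge)→4250, (A,merge)→4300, (D,hash)→4400, (D,nl_idx)→26800, (D,nl)→50200 …(+1); best=3700 via (A,hash)
  {ACD}: card=15625; try (D,hash)→5100, (A,hash)→5150, (D,merge)→7850, (A,merge)→17500, (D,nl_idx)→20225, (C,hash)→28900 …(+4); best=5100 via (D,hash)

5100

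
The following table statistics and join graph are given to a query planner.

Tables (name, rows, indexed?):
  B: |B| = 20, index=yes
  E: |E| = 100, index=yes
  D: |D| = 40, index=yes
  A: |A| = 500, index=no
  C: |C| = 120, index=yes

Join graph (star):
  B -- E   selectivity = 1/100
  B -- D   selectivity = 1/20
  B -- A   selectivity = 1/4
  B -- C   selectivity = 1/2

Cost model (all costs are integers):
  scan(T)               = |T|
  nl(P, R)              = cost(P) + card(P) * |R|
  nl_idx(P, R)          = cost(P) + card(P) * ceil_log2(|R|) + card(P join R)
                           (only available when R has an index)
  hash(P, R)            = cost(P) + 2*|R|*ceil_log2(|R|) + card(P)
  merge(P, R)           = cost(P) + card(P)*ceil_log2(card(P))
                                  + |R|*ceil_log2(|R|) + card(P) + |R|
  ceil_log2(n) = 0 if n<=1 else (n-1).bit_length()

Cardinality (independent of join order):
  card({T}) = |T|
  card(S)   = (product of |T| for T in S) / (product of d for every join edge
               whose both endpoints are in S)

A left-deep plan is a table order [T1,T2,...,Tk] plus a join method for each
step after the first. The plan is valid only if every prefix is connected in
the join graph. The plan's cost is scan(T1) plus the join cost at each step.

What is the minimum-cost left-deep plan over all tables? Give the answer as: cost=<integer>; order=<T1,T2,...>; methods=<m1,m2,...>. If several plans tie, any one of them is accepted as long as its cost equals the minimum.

cost=12300; order=B,E,D,A,C; methods=nl_idx,nl_idx,merge,hash

Selinger DP (subsets sized 1..n):
  {B}: scan cost=20, card=20
  {E}: scan cost=100, card=100
  {D}: scan cost=40, card=40
  {A}: scan cost=500, card=500
  {C}: scan cost=120, card=120
  {BE}: card=20; try (E,nl_idx)→180, (B,hash)→400, (B,nl_idx)→620, (E,merge)→940, (B,merge)→1020, (E,hash)→1440 …(+2); best=180 via (E,nl_idx)
  {BD}: card=40; try (D,nl_idx)→180, (B,hash)→280, (B,nl_idx)→280, (D,merge)→420, (B,merge)→440, (D,hash)→520 …(+2); best=180 via (D,nl_idx)
  {AB}: card=2500; try (B,hash)→1200, (A,merge)→5140, (B,nl_idx)→5500, (B,merge)→5620, (A,hash)→9040, (A,nl)→10020 …(+1); best=1200 via (B,hash)
  {BC}: card=1200; try (B,hash)→440, (C,merge)→1100, (B,merge)→1200, (C,nl_idx)→1360, (C,hash)→1720, (B,nl_idx)→1920 …(+2); best=440 via (B,hash)
  {BDE}: card=40; try (D,nl_idx)→340, (E,nl_idx)→500, (D,merge)→580, (D,hash)→680, (D,nl)→980, (E,merge)→1260 …(+2); best=340 via (D,nl_idx)
  {ABE}: card=2500; try (E,hash)→5100, (A,merge)→5300, (A,hash)→9200, (A,nl)→10180, (E,nl_idx)→21200, (E,merge)→34500 …(+1); best=5100 via (E,hash)
  {BCE}: card=1200; try (C,merge)→1260, (C,nl_idx)→1520, (C,hash)→1880, (C,nl)→2580, (E,hash)→3040, (E,nl_idx)→10040 …(+2); best=1260 via (C,merge)
  {ABD}: card=5000; try (D,hash)→4180, (A,merge)→5460, (A,hash)→9220, (A,nl)→20180, (D,nl_idx)→21200, (D,merge)→33980 …(+1); best=4180 via (D,hash)
  {BCD}: card=2400; try (C,merge)→1420, (C,hash)→1900, (D,hash)→2120, (C,nl_idx)→2860, (C,nl)→4980, (D,nl_idx)→10040 …(+2); best=1420 via (C,merge)
  {ABC}: card=150000; try (C,hash)→5380, (A,hash)→10640, (A,merge)→19840, (C,merge)→34660, (C,nl_idx)→168700, (C,nl)→301200 …(+1); best=5380 via (C,hash)
  {ABDE}: card=5000; try (A,merge)→5620, (D,hash)→8080, (A,hash)→9380, (E,hash)→10580, (A,nl)→20340, (D,nl_idx)→25100 …(+5); best=5620 via (A,merge)
  {BCDE}: card=2400; try (C,merge)→1580, (C,hash)→2060, (D,hash)→2940, (C,nl_idx)→3020, (C,nl)→5140, (E,hash)→5220 …(+6); best=1580 via (C,merge)
  {ABCE}: card=150000; try (C,hash)→9280, (A,hash)→11460, (A,merge)→20660, (C,merge)→38560, (E,hash)→156780, (C,nl_idx)→172600 …(+5); best=9280 via (C,hash)
  {ABCD}: card=300000; try (C,hash)→10860, (A,hash)→12820, (A,merge)→37620, (C,merge)→75140, (D,hash)→155860, (C,nl_idx)→339180 …(+5); best=10860 via (C,hash)
  {ABCDE}: card=300000; try (C,hash)→12300, (A,hash)→12980, (A,merge)→37780, (C,merge)→76580, (D,hash)→159760, (E,hash)→312260 …(+9); best=12300 via (C,hash)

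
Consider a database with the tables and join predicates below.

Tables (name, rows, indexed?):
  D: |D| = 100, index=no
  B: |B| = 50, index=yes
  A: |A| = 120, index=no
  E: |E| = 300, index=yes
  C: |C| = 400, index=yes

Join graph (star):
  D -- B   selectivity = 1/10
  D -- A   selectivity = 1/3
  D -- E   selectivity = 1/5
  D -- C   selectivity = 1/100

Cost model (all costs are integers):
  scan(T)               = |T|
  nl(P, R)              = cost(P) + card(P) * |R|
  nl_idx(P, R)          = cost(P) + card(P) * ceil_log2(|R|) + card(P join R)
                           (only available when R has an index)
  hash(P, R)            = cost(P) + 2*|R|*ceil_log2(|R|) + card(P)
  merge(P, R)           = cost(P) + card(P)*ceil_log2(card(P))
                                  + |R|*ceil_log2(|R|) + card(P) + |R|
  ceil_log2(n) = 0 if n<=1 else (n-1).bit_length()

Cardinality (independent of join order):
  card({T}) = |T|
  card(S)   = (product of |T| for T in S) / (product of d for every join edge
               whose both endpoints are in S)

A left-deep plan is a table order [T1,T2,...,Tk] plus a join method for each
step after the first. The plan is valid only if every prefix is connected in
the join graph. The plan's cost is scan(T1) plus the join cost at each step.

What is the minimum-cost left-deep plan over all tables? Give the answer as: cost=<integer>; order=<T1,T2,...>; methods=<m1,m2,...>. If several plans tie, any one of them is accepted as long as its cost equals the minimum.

Selinger DP (subsets sized 1..n):
  {D}: scan cost=100, card=100
  {B}: scan cost=50, card=50
  {A}: scan cost=120, card=120
  {E}: scan cost=300, card=300
  {C}: scan cost=400, card=400
  {BD}: card=500; try (B,hash)→800, (D,merge)→1200, (B,nl_idx)→1200, (B,merge)→1250, (D,hash)→1500, (D,nl)→5050 …(+1); best=800 via (B,hash)
  {AD}: card=4000; try (D,hash)→1640, (A,merge)→1860, (D,merge)→1880, (A,hash)→1880, (A,nl)→12100, (D,nl)→12120; best=1640 via (D,hash)
  {DE}: card=6000; try (D,hash)→2000, (E,merge)→3900, (D,merge)→4100, (E,hash)→5600, (E,nl_idx)→7000, (E,nl)→30100 …(+1); best=2000 via (D,hash)
  {CD}: card=400; try (C,nl_idx)→1400, (D,hash)→2200, (C,merge)→4900, (D,merge)→5200, (C,hash)→7400, (C,nl)→40100 …(+1); best=1400 via (C,nl_idx)
  {ABD}: card=20000; try (A,hash)→2980, (B,hash)→6240, (A,merge)→6760, (B,nl_idx)→45640, (B,merge)→53990, (A,nl)→60800 …(+1); best=2980 via (A,hash)
  {BDE}: card=30000; try (E,hash)→6700, (B,hash)→8600, (E,merge)→8800, (E,nl_idx)→35300, (B,nl_idx)→68000, (B,merge)→86350 …(+2); best=6700 via (E,hash)
  {BCD}: card=2000; try (B,hash)→2400, (B,merge)→5750, (B,nl_idx)→5800, (C,nl_idx)→7300, (C,hash)→8500, (C,merge)→9800 …(+2); best=2400 via (B,hash)
  {ADE}: card=240000; try (A,hash)→9680, (E,hash)→11040, (E,merge)→56640, (A,merge)→86960, (E,nl_idx)→277640, (A,nl)→722000 …(+1); best=9680 via (A,hash)
  {ACD}: card=16000; try (A,hash)→3480, (A,merge)→6360, (C,hash)→12840, (A,nl)→49400, (C,nl_idx)→53640, (C,merge)→57640 …(+1); best=3480 via (A,hash)
  {CDE}: card=24000; try (E,hash)→7200, (E,merge)→8400, (C,hash)→15200, (E,nl_idx)→29000, (C,nl_idx)→80000, (C,merge)→90000 …(+2); best=7200 via (E,hash)
  {ABDE}: card=1200000; try (E,hash)→28380, (A,hash)→38380, (B,hash)→250280, (E,merge)→325980, (A,merge)→487660, (E,nl_idx)→1382980 …(+5); best=28380 via (E,hash)
  {ABCD}: card=80000; try (A,hash)→6080, (B,hash)→20080, (A,merge)→27360, (C,hash)→30180, (B,nl_idx)→179480, (A,nl)→242400 …(+5); best=6080 via (A,hash)
  {BCDE}: card=120000; try (E,hash)→9800, (E,merge)→29400, (B,hash)→31800, (C,hash)→43900, (E,nl_idx)→140400, (B,nl_idx)→271200 …(+6); best=9800 via (E,hash)
  {ACDE}: card=960000; try (E,hash)→24880, (A,hash)→32880, (E,merge)→246480, (C,hash)→256880, (A,merge)→392160, (E,nl_idx)→1107480 …(+5); best=24880 via (E,hash)
  {ABCDE}: card=4800000; try (E,hash)→91480, (A,hash)→131480, (B,hash)→985480, (C,hash)→1235580, (E,merge)→1449080, (A,merge)→2170760 …(+9); best=91480 via (E,hash)

cost=91480; order=D,C,B,A,E; methods=nl_idx,hash,hash,hash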